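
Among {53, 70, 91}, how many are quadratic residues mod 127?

1

(53/127) = -1 → non-residue.
(70/127) = +1 → QR.
(91/127) = -1 → non-residue.
Total quadratic residues among the 3: 1.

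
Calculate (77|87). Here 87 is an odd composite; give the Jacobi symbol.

Reciprocity: 77 ≡ 1 and 87 ≡ 3 (mod 4), so (77/87) = +(87/77).
Reduce top mod 77: now compute (10/77).
Pull out 2: since 77 ≡ 5 (mod 8), (2/77) = -1.
Reciprocity: 5 ≡ 1 and 77 ≡ 1 (mod 4), so (5/77) = +(77/5).
Reduce top mod 5: now compute (2/5).
Pull out 2: since 5 ≡ 5 (mod 8), (2/5) = -1.
Reached (1/5) = 1. Collecting the sign flips along the way, the symbol is +1.

1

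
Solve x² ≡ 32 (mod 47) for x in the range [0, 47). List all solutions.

19, 28

Since 47 ≡ 3 (mod 4), a square root of 32 is 32^((47+1)/4) = 32^12 mod 47.
Repeated squaring: 32^2≡37, 32^4≡6, 32^8≡36 (mod 47).
32^12 = 32^(8+4) ≡ 28 (mod 47).
Check: 28² = 784 ≡ 32 (mod 47). The two roots are 19 and 28.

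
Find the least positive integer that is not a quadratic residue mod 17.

3

(2/17) = +1, so 2 is a residue.
(3/17) = −1, so 3 is the smallest positive non-residue mod 17.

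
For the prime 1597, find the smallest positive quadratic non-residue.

2

(2/1597) = −1, so 2 is the smallest positive non-residue mod 1597.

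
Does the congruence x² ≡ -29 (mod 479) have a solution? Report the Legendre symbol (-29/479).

First reduce: -29 ≡ 450 (mod 479).
Pull out 2: since 479 ≡ 7 (mod 8), (2/479) = +1.
Reciprocity: 225 ≡ 1 and 479 ≡ 3 (mod 4), so (225/479) = +(479/225).
Reduce top mod 225: now compute (29/225).
Reciprocity: 29 ≡ 1 and 225 ≡ 1 (mod 4), so (29/225) = +(225/29).
Reduce top mod 29: now compute (22/29).
Pull out 2: since 29 ≡ 5 (mod 8), (2/29) = -1.
Reciprocity: 11 ≡ 3 and 29 ≡ 1 (mod 4), so (11/29) = +(29/11).
Reduce top mod 11: now compute (7/11).
Reciprocity: 7 ≡ 3 and 11 ≡ 3 (mod 4), so (7/11) = −(11/7).
Reduce top mod 7: now compute (4/7).
Pull out 2^2: since 7 ≡ 7 (mod 8), (2/7) = +1, so (2/7)^2 = +1.
Reached (1/7) = 1. Collecting the sign flips along the way, the symbol is +1.

1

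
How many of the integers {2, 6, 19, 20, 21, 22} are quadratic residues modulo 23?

(2/23) = +1 → QR.
(6/23) = +1 → QR.
(19/23) = -1 → non-residue.
(20/23) = -1 → non-residue.
(21/23) = -1 → non-residue.
(22/23) = -1 → non-residue.
Total quadratic residues among the 6: 2.

2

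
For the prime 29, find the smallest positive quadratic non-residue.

(2/29) = −1, so 2 is the smallest positive non-residue mod 29.

2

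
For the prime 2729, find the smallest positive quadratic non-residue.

(2/2729) = +1, so 2 is a residue.
(3/2729) = −1, so 3 is the smallest positive non-residue mod 2729.

3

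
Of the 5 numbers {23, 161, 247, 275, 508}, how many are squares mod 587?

(23/587) = -1 → non-residue.
(161/587) = -1 → non-residue.
(247/587) = +1 → QR.
(275/587) = -1 → non-residue.
(508/587) = -1 → non-residue.
Total quadratic residues among the 5: 1.

1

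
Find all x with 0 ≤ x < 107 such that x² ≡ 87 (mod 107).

Since 107 ≡ 3 (mod 4), a square root of 87 is 87^((107+1)/4) = 87^27 mod 107.
Repeated squaring: 87^2≡79, 87^4≡35, 87^8≡48, 87^16≡57 (mod 107).
87^27 = 87^(16+8+2+1) ≡ 27 (mod 107).
Check: 27² = 729 ≡ 87 (mod 107). The two roots are 27 and 80.

27, 80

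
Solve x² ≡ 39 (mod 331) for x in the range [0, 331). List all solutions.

Since 331 ≡ 3 (mod 4), a square root of 39 is 39^((331+1)/4) = 39^83 mod 331.
Repeated squaring: 39^2≡197, 39^4≡82, 39^8≡104, 39^16≡224, 39^32≡195, 39^64≡291 (mod 331).
39^83 = 39^(64+16+2+1) ≡ 45 (mod 331).
Check: 45² = 2025 ≡ 39 (mod 331). The two roots are 45 and 286.

45, 286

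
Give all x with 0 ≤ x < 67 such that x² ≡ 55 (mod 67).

16, 51

Since 67 ≡ 3 (mod 4), a square root of 55 is 55^((67+1)/4) = 55^17 mod 67.
Repeated squaring: 55^2≡10, 55^4≡33, 55^8≡17, 55^16≡21 (mod 67).
55^17 = 55^(16+1) ≡ 16 (mod 67).
Check: 16² = 256 ≡ 55 (mod 67). The two roots are 16 and 51.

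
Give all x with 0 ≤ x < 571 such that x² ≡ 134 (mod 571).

Since 571 ≡ 3 (mod 4), a square root of 134 is 134^((571+1)/4) = 134^143 mod 571.
Repeated squaring: 134^2≡255, 134^4≡502, 134^8≡193, 134^16≡134, 134^32≡255, 134^64≡502, 134^128≡193 (mod 571).
134^143 = 134^(128+8+4+2+1) ≡ 193 (mod 571).
Check: 193² = 37249 ≡ 134 (mod 571). The two roots are 193 and 378.

193, 378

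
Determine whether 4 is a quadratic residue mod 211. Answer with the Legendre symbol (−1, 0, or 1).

Euler's criterion: (4/211) ≡ 4^105 (mod 211).
4^2 ≡ 16 (mod 211)
4^4 ≡ 45 (mod 211)
4^8 ≡ 126 (mod 211)
4^16 ≡ 51 (mod 211)
4^32 ≡ 69 (mod 211)
4^64 ≡ 119 (mod 211)
4^105 = 4^(64+32+8+1) ≡ 1 (mod 211).
Result is 1, so (4/211) = 1.

1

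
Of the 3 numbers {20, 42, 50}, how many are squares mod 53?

1

(20/53) = -1 → non-residue.
(42/53) = +1 → QR.
(50/53) = -1 → non-residue.
Total quadratic residues among the 3: 1.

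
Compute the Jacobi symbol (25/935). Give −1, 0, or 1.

Reciprocity: 25 ≡ 1 and 935 ≡ 3 (mod 4), so (25/935) = +(935/25).
Reduce top mod 25: now compute (10/25).
Pull out 2: since 25 ≡ 1 (mod 8), (2/25) = +1.
Reciprocity: 5 ≡ 1 and 25 ≡ 1 (mod 4), so (5/25) = +(25/5).
Reduce top mod 5: now compute (0/5).
Top reduces to 0: gcd > 1, so the symbol is 0.

0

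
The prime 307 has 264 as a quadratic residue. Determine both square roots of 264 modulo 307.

112, 195

Since 307 ≡ 3 (mod 4), a square root of 264 is 264^((307+1)/4) = 264^77 mod 307.
Repeated squaring: 264^2≡7, 264^4≡49, 264^8≡252, 264^16≡262, 264^32≡183, 264^64≡26 (mod 307).
264^77 = 264^(64+8+4+1) ≡ 112 (mod 307).
Check: 112² = 12544 ≡ 264 (mod 307). The two roots are 112 and 195.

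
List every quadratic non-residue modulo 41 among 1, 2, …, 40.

Square k = 1,…,20 (k and 41−k give the same square):
1²=1, 2²=4, 3²=9, 4²=16, 5²=25, 6²=36, 7²≡8, 8²≡23, 9²≡40, 10²≡18, 11²≡39, 12²≡21, 13²≡5, 14²≡32, 15²≡20, 16²≡10, 17²≡2, 18²≡37, 19²≡33, 20²≡31 (mod 41).
The residues are {1, 2, 4, 5, 8, 9, 10, 16, 18, 20, 21, 23, 25, 31, 32, 33, 36, 37, 39, 40}; the non-residues are the remaining 20 nonzero classes.

3 6 7 11 12 13 14 15 17 19 22 24 26 27 28 29 30 34 35 38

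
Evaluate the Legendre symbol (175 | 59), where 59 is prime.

First reduce: 175 ≡ 57 (mod 59).
Reciprocity: 57 ≡ 1 and 59 ≡ 3 (mod 4), so (57/59) = +(59/57).
Reduce top mod 57: now compute (2/57).
Pull out 2: since 57 ≡ 1 (mod 8), (2/57) = +1.
Reached (1/57) = 1. Collecting the sign flips along the way, the symbol is +1.

1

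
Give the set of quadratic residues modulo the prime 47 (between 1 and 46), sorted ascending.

Square k = 1,…,23 (k and 47−k give the same square):
1²=1, 2²=4, 3²=9, 4²=16, 5²=25, 6²=36, 7²≡2, 8²≡17, 9²≡34, 10²≡6, 11²≡27, 12²≡3, 13²≡28, 14²≡8, 15²≡37, 16²≡21, 17²≡7, 18²≡42, 19²≡32, 20²≡24, 21²≡18, 22²≡14, 23²≡12 (mod 47).
So the quadratic residues mod 47 are {1, 2, 3, 4, 6, 7, 8, 9, 12, 14, 16, 17, 18, 21, 24, 25, 27, 28, 32, 34, 36, 37, 42}.

1,2,3,4,6,7,8,9,12,14,16,17,18,21,24,25,27,28,32,34,36,37,42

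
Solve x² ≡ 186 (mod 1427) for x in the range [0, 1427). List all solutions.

142, 1285

Since 1427 ≡ 3 (mod 4), a square root of 186 is 186^((1427+1)/4) = 186^357 mod 1427.
Repeated squaring: 186^2≡348, 186^4≡1236, 186^8≡806, 186^16≡351, 186^32≡479, 186^64≡1121, 186^128≡881, 186^256≡1300 (mod 1427).
186^357 = 186^(256+64+32+4+1) ≡ 1285 (mod 1427).
Check: 1285² = 1651225 ≡ 186 (mod 1427). The two roots are 142 and 1285.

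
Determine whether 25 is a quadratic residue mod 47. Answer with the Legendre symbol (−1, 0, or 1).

1

Euler's criterion: (25/47) ≡ 25^23 (mod 47).
25^2 ≡ 14 (mod 47)
25^4 ≡ 8 (mod 47)
25^8 ≡ 17 (mod 47)
25^16 ≡ 7 (mod 47)
25^23 = 25^(16+4+2+1) ≡ 1 (mod 47).
Result is 1, so (25/47) = 1.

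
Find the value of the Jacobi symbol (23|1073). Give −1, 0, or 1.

-1

Reciprocity: 23 ≡ 3 and 1073 ≡ 1 (mod 4), so (23/1073) = +(1073/23).
Reduce top mod 23: now compute (15/23).
Reciprocity: 15 ≡ 3 and 23 ≡ 3 (mod 4), so (15/23) = −(23/15).
Reduce top mod 15: now compute (8/15).
Pull out 2^3: since 15 ≡ 7 (mod 8), (2/15) = +1, so (2/15)^3 = +1.
Reached (1/15) = 1. Collecting the sign flips along the way, the symbol is -1.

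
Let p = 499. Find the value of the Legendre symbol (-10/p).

First reduce: -10 ≡ 489 (mod 499).
Reciprocity: 489 ≡ 1 and 499 ≡ 3 (mod 4), so (489/499) = +(499/489).
Reduce top mod 489: now compute (10/489).
Pull out 2: since 489 ≡ 1 (mod 8), (2/489) = +1.
Reciprocity: 5 ≡ 1 and 489 ≡ 1 (mod 4), so (5/489) = +(489/5).
Reduce top mod 5: now compute (4/5).
Pull out 2^2: since 5 ≡ 5 (mod 8), (2/5) = -1, so (2/5)^2 = +1.
Reached (1/5) = 1. Collecting the sign flips along the way, the symbol is +1.

1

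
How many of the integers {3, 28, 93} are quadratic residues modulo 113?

1

(3/113) = -1 → non-residue.
(28/113) = +1 → QR.
(93/113) = -1 → non-residue.
Total quadratic residues among the 3: 1.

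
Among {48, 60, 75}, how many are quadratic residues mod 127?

1

(48/127) = -1 → non-residue.
(60/127) = +1 → QR.
(75/127) = -1 → non-residue.
Total quadratic residues among the 3: 1.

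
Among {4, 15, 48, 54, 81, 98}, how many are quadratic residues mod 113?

(4/113) = +1 → QR.
(15/113) = +1 → QR.
(48/113) = -1 → non-residue.
(54/113) = -1 → non-residue.
(81/113) = +1 → QR.
(98/113) = +1 → QR.
Total quadratic residues among the 6: 4.

4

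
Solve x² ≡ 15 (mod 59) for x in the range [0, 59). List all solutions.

29, 30

Since 59 ≡ 3 (mod 4), a square root of 15 is 15^((59+1)/4) = 15^15 mod 59.
Repeated squaring: 15^2≡48, 15^4≡3, 15^8≡9 (mod 59).
15^15 = 15^(8+4+2+1) ≡ 29 (mod 59).
Check: 29² = 841 ≡ 15 (mod 59). The two roots are 29 and 30.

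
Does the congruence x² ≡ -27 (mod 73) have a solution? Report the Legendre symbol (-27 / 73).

First reduce: -27 ≡ 46 (mod 73).
Pull out 2: since 73 ≡ 1 (mod 8), (2/73) = +1.
Reciprocity: 23 ≡ 3 and 73 ≡ 1 (mod 4), so (23/73) = +(73/23).
Reduce top mod 23: now compute (4/23).
Pull out 2^2: since 23 ≡ 7 (mod 8), (2/23) = +1, so (2/23)^2 = +1.
Reached (1/23) = 1. Collecting the sign flips along the way, the symbol is +1.

1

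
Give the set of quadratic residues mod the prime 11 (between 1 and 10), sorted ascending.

1, 3, 4, 5, 9

Square k = 1,…,5 (k and 11−k give the same square):
1²=1, 2²=4, 3²=9, 4²≡5, 5²≡3 (mod 11).
So the quadratic residues mod 11 are {1, 3, 4, 5, 9}.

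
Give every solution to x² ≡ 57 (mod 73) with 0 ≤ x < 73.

73 ≡ 1 (mod 4), so we find a root by search.
Trying successive values, 35² = 1225 ≡ 57 (mod 73). The other root is 73 − 35 = 38.

35, 38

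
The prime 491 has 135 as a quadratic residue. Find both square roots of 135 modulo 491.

242, 249

Since 491 ≡ 3 (mod 4), a square root of 135 is 135^((491+1)/4) = 135^123 mod 491.
Repeated squaring: 135^2≡58, 135^4≡418, 135^8≡419, 135^16≡274, 135^32≡444, 135^64≡245 (mod 491).
135^123 = 135^(64+32+16+8+2+1) ≡ 249 (mod 491).
Check: 249² = 62001 ≡ 135 (mod 491). The two roots are 242 and 249.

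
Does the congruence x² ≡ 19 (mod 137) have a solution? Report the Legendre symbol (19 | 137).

1

Reciprocity: 19 ≡ 3 and 137 ≡ 1 (mod 4), so (19/137) = +(137/19).
Reduce top mod 19: now compute (4/19).
Pull out 2^2: since 19 ≡ 3 (mod 8), (2/19) = -1, so (2/19)^2 = +1.
Reached (1/19) = 1. Collecting the sign flips along the way, the symbol is +1.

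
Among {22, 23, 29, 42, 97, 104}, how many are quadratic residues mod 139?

(22/139) = -1 → non-residue.
(23/139) = -1 → non-residue.
(29/139) = +1 → QR.
(42/139) = +1 → QR.
(97/139) = -1 → non-residue.
(104/139) = -1 → non-residue.
Total quadratic residues among the 6: 2.

2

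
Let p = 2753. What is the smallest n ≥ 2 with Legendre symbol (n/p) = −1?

(2/2753) = +1, so 2 is a residue.
(3/2753) = −1, so 3 is the smallest positive non-residue mod 2753.

3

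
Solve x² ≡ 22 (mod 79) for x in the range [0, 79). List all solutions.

38, 41

Since 79 ≡ 3 (mod 4), a square root of 22 is 22^((79+1)/4) = 22^20 mod 79.
Repeated squaring: 22^2≡10, 22^4≡21, 22^8≡46, 22^16≡62 (mod 79).
22^20 = 22^(16+4) ≡ 38 (mod 79).
Check: 38² = 1444 ≡ 22 (mod 79). The two roots are 38 and 41.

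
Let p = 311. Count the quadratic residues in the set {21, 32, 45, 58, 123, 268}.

(21/311) = +1 → QR.
(32/311) = +1 → QR.
(45/311) = +1 → QR.
(58/311) = -1 → non-residue.
(123/311) = -1 → non-residue.
(268/311) = +1 → QR.
Total quadratic residues among the 6: 4.

4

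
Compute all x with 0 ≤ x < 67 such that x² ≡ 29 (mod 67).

Since 67 ≡ 3 (mod 4), a square root of 29 is 29^((67+1)/4) = 29^17 mod 67.
Repeated squaring: 29^2≡37, 29^4≡29, 29^8≡37, 29^16≡29 (mod 67).
29^17 = 29^(16+1) ≡ 37 (mod 67).
Check: 37² = 1369 ≡ 29 (mod 67). The two roots are 30 and 37.

30, 37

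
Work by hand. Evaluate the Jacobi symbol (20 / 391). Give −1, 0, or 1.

Pull out 2^2: since 391 ≡ 7 (mod 8), (2/391) = +1, so (2/391)^2 = +1.
Reciprocity: 5 ≡ 1 and 391 ≡ 3 (mod 4), so (5/391) = +(391/5).
Reduce top mod 5: now compute (1/5).
Reached (1/5) = 1. Collecting the sign flips along the way, the symbol is +1.

1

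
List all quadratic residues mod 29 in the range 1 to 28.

1, 4, 5, 6, 7, 9, 13, 16, 20, 22, 23, 24, 25, 28

Square k = 1,…,14 (k and 29−k give the same square):
1²=1, 2²=4, 3²=9, 4²=16, 5²=25, 6²≡7, 7²≡20, 8²≡6, 9²≡23, 10²≡13, 11²≡5, 12²≡28, 13²≡24, 14²≡22 (mod 29).
So the quadratic residues mod 29 are {1, 4, 5, 6, 7, 9, 13, 16, 20, 22, 23, 24, 25, 28}.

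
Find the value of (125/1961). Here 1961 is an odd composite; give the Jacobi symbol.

Reciprocity: 125 ≡ 1 and 1961 ≡ 1 (mod 4), so (125/1961) = +(1961/125).
Reduce top mod 125: now compute (86/125).
Pull out 2: since 125 ≡ 5 (mod 8), (2/125) = -1.
Reciprocity: 43 ≡ 3 and 125 ≡ 1 (mod 4), so (43/125) = +(125/43).
Reduce top mod 43: now compute (39/43).
Reciprocity: 39 ≡ 3 and 43 ≡ 3 (mod 4), so (39/43) = −(43/39).
Reduce top mod 39: now compute (4/39).
Pull out 2^2: since 39 ≡ 7 (mod 8), (2/39) = +1, so (2/39)^2 = +1.
Reached (1/39) = 1. Collecting the sign flips along the way, the symbol is +1.

1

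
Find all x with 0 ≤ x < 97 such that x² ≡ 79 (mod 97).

46, 51

97 ≡ 1 (mod 4), so we find a root by search.
Trying successive values, 46² = 2116 ≡ 79 (mod 97). The other root is 97 − 46 = 51.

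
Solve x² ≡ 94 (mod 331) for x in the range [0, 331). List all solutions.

Since 331 ≡ 3 (mod 4), a square root of 94 is 94^((331+1)/4) = 94^83 mod 331.
Repeated squaring: 94^2≡230, 94^4≡271, 94^8≡290, 94^16≡26, 94^32≡14, 94^64≡196 (mod 331).
94^83 = 94^(64+16+2+1) ≡ 184 (mod 331).
Check: 184² = 33856 ≡ 94 (mod 331). The two roots are 147 and 184.

147, 184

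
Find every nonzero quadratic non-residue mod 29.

Square k = 1,…,14 (k and 29−k give the same square):
1²=1, 2²=4, 3²=9, 4²=16, 5²=25, 6²≡7, 7²≡20, 8²≡6, 9²≡23, 10²≡13, 11²≡5, 12²≡28, 13²≡24, 14²≡22 (mod 29).
The residues are {1, 4, 5, 6, 7, 9, 13, 16, 20, 22, 23, 24, 25, 28}; the non-residues are the remaining 14 nonzero classes.

2 3 8 10 11 12 14 15 17 18 19 21 26 27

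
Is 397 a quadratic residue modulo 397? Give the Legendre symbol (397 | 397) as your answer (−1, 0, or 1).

0

First reduce: 397 ≡ 0 (mod 397).
Top reduces to 0: gcd > 1, so the symbol is 0.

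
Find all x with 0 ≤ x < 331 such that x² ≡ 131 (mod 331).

88, 243

Since 331 ≡ 3 (mod 4), a square root of 131 is 131^((331+1)/4) = 131^83 mod 331.
Repeated squaring: 131^2≡280, 131^4≡284, 131^8≡223, 131^16≡79, 131^32≡283, 131^64≡318 (mod 331).
131^83 = 131^(64+16+2+1) ≡ 88 (mod 331).
Check: 88² = 7744 ≡ 131 (mod 331). The two roots are 88 and 243.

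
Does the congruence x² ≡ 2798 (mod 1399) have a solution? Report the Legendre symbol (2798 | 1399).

First reduce: 2798 ≡ 0 (mod 1399).
Top reduces to 0: gcd > 1, so the symbol is 0.

0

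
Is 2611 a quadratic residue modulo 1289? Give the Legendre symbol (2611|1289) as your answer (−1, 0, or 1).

First reduce: 2611 ≡ 33 (mod 1289).
Reciprocity: 33 ≡ 1 and 1289 ≡ 1 (mod 4), so (33/1289) = +(1289/33).
Reduce top mod 33: now compute (2/33).
Pull out 2: since 33 ≡ 1 (mod 8), (2/33) = +1.
Reached (1/33) = 1. Collecting the sign flips along the way, the symbol is +1.

1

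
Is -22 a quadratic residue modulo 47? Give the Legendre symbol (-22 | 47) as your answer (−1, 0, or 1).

Euler's criterion: (-22/47) ≡ 25^23 (mod 47).
25^2 ≡ 14 (mod 47)
25^4 ≡ 8 (mod 47)
25^8 ≡ 17 (mod 47)
25^16 ≡ 7 (mod 47)
25^23 = 25^(16+4+2+1) ≡ 1 (mod 47).
Result is 1, so (-22/47) = 1.

1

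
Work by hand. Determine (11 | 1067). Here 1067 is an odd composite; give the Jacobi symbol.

0

Reciprocity: 11 ≡ 3 and 1067 ≡ 3 (mod 4), so (11/1067) = −(1067/11).
Reduce top mod 11: now compute (0/11).
Top reduces to 0: gcd > 1, so the symbol is 0.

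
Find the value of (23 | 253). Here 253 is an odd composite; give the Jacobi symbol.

0

Reciprocity: 23 ≡ 3 and 253 ≡ 1 (mod 4), so (23/253) = +(253/23).
Reduce top mod 23: now compute (0/23).
Top reduces to 0: gcd > 1, so the symbol is 0.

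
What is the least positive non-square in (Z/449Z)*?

3

(2/449) = +1, so 2 is a residue.
(3/449) = −1, so 3 is the smallest positive non-residue mod 449.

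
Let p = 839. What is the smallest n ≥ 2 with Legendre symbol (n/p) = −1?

11

(2/839) = +1, so 2 is a residue.
(3/839) = +1, so 3 is a residue.
(4/839) = +1, so 4 is a residue.
(5/839) = +1, so 5 is a residue.
(6/839) = +1, so 6 is a residue.
(7/839) = +1, so 7 is a residue.
(8/839) = +1, so 8 is a residue.
(9/839) = +1, so 9 is a residue.
(10/839) = +1, so 10 is a residue.
(11/839) = −1, so 11 is the smallest positive non-residue mod 839.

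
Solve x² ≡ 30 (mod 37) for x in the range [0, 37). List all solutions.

37 ≡ 1 (mod 4), so we find a root by search.
Trying successive values, 17² = 289 ≡ 30 (mod 37). The other root is 37 − 17 = 20.

17, 20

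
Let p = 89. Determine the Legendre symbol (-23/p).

-1

First reduce: -23 ≡ 66 (mod 89).
Pull out 2: since 89 ≡ 1 (mod 8), (2/89) = +1.
Reciprocity: 33 ≡ 1 and 89 ≡ 1 (mod 4), so (33/89) = +(89/33).
Reduce top mod 33: now compute (23/33).
Reciprocity: 23 ≡ 3 and 33 ≡ 1 (mod 4), so (23/33) = +(33/23).
Reduce top mod 23: now compute (10/23).
Pull out 2: since 23 ≡ 7 (mod 8), (2/23) = +1.
Reciprocity: 5 ≡ 1 and 23 ≡ 3 (mod 4), so (5/23) = +(23/5).
Reduce top mod 5: now compute (3/5).
Reciprocity: 3 ≡ 3 and 5 ≡ 1 (mod 4), so (3/5) = +(5/3).
Reduce top mod 3: now compute (2/3).
Pull out 2: since 3 ≡ 3 (mod 8), (2/3) = -1.
Reached (1/3) = 1. Collecting the sign flips along the way, the symbol is -1.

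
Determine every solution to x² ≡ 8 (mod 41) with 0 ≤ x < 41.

41 ≡ 1 (mod 4), so we find a root by search.
Trying successive values, 7² = 49 ≡ 8 (mod 41). The other root is 41 − 7 = 34.

7, 34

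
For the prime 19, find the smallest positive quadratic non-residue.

2

(2/19) = −1, so 2 is the smallest positive non-residue mod 19.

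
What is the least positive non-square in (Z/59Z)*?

2

(2/59) = −1, so 2 is the smallest positive non-residue mod 59.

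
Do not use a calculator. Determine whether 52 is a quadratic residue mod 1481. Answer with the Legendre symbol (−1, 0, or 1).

1

Pull out 2^2: since 1481 ≡ 1 (mod 8), (2/1481) = +1, so (2/1481)^2 = +1.
Reciprocity: 13 ≡ 1 and 1481 ≡ 1 (mod 4), so (13/1481) = +(1481/13).
Reduce top mod 13: now compute (12/13).
Pull out 2^2: since 13 ≡ 5 (mod 8), (2/13) = -1, so (2/13)^2 = +1.
Reciprocity: 3 ≡ 3 and 13 ≡ 1 (mod 4), so (3/13) = +(13/3).
Reduce top mod 3: now compute (1/3).
Reached (1/3) = 1. Collecting the sign flips along the way, the symbol is +1.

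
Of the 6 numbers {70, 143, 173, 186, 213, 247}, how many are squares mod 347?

3

(70/347) = -1 → non-residue.
(143/347) = +1 → QR.
(173/347) = +1 → QR.
(186/347) = -1 → non-residue.
(213/347) = +1 → QR.
(247/347) = -1 → non-residue.
Total quadratic residues among the 6: 3.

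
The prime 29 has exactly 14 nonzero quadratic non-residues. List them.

2,3,8,10,11,12,14,15,17,18,19,21,26,27

Square k = 1,…,14 (k and 29−k give the same square):
1²=1, 2²=4, 3²=9, 4²=16, 5²=25, 6²≡7, 7²≡20, 8²≡6, 9²≡23, 10²≡13, 11²≡5, 12²≡28, 13²≡24, 14²≡22 (mod 29).
The residues are {1, 4, 5, 6, 7, 9, 13, 16, 20, 22, 23, 24, 25, 28}; the non-residues are the remaining 14 nonzero classes.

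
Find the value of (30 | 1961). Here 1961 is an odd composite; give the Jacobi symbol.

-1

Pull out 2: since 1961 ≡ 1 (mod 8), (2/1961) = +1.
Reciprocity: 15 ≡ 3 and 1961 ≡ 1 (mod 4), so (15/1961) = +(1961/15).
Reduce top mod 15: now compute (11/15).
Reciprocity: 11 ≡ 3 and 15 ≡ 3 (mod 4), so (11/15) = −(15/11).
Reduce top mod 11: now compute (4/11).
Pull out 2^2: since 11 ≡ 3 (mod 8), (2/11) = -1, so (2/11)^2 = +1.
Reached (1/11) = 1. Collecting the sign flips along the way, the symbol is -1.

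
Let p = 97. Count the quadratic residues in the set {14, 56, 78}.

(14/97) = -1 → non-residue.
(56/97) = -1 → non-residue.
(78/97) = -1 → non-residue.
Total quadratic residues among the 3: 0.

0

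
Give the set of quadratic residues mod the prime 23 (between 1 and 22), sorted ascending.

1, 2, 3, 4, 6, 8, 9, 12, 13, 16, 18

Square k = 1,…,11 (k and 23−k give the same square):
1²=1, 2²=4, 3²=9, 4²=16, 5²≡2, 6²≡13, 7²≡3, 8²≡18, 9²≡12, 10²≡8, 11²≡6 (mod 23).
So the quadratic residues mod 23 are {1, 2, 3, 4, 6, 8, 9, 12, 13, 16, 18}.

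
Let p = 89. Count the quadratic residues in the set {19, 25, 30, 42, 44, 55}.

(19/89) = -1 → non-residue.
(25/89) = +1 → QR.
(30/89) = -1 → non-residue.
(42/89) = +1 → QR.
(44/89) = +1 → QR.
(55/89) = +1 → QR.
Total quadratic residues among the 6: 4.

4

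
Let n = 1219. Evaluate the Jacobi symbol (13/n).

Reciprocity: 13 ≡ 1 and 1219 ≡ 3 (mod 4), so (13/1219) = +(1219/13).
Reduce top mod 13: now compute (10/13).
Pull out 2: since 13 ≡ 5 (mod 8), (2/13) = -1.
Reciprocity: 5 ≡ 1 and 13 ≡ 1 (mod 4), so (5/13) = +(13/5).
Reduce top mod 5: now compute (3/5).
Reciprocity: 3 ≡ 3 and 5 ≡ 1 (mod 4), so (3/5) = +(5/3).
Reduce top mod 3: now compute (2/3).
Pull out 2: since 3 ≡ 3 (mod 8), (2/3) = -1.
Reached (1/3) = 1. Collecting the sign flips along the way, the symbol is +1.

1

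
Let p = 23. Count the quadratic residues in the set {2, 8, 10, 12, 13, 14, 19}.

4

(2/23) = +1 → QR.
(8/23) = +1 → QR.
(10/23) = -1 → non-residue.
(12/23) = +1 → QR.
(13/23) = +1 → QR.
(14/23) = -1 → non-residue.
(19/23) = -1 → non-residue.
Total quadratic residues among the 7: 4.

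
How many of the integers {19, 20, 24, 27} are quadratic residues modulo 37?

1

(19/37) = -1 → non-residue.
(20/37) = -1 → non-residue.
(24/37) = -1 → non-residue.
(27/37) = +1 → QR.
Total quadratic residues among the 4: 1.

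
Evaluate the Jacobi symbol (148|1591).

0

Pull out 2^2: since 1591 ≡ 7 (mod 8), (2/1591) = +1, so (2/1591)^2 = +1.
Reciprocity: 37 ≡ 1 and 1591 ≡ 3 (mod 4), so (37/1591) = +(1591/37).
Reduce top mod 37: now compute (0/37).
Top reduces to 0: gcd > 1, so the symbol is 0.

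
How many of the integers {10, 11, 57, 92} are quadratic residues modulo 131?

1

(10/131) = -1 → non-residue.
(11/131) = +1 → QR.
(57/131) = -1 → non-residue.
(92/131) = -1 → non-residue.
Total quadratic residues among the 4: 1.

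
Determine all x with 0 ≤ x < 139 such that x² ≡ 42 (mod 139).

Since 139 ≡ 3 (mod 4), a square root of 42 is 42^((139+1)/4) = 42^35 mod 139.
Repeated squaring: 42^2≡96, 42^4≡42, 42^8≡96, 42^16≡42, 42^32≡96 (mod 139).
42^35 = 42^(32+2+1) ≡ 96 (mod 139).
Check: 96² = 9216 ≡ 42 (mod 139). The two roots are 43 and 96.

43, 96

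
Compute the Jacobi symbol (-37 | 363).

First reduce: -37 ≡ 326 (mod 363).
Pull out 2: since 363 ≡ 3 (mod 8), (2/363) = -1.
Reciprocity: 163 ≡ 3 and 363 ≡ 3 (mod 4), so (163/363) = −(363/163).
Reduce top mod 163: now compute (37/163).
Reciprocity: 37 ≡ 1 and 163 ≡ 3 (mod 4), so (37/163) = +(163/37).
Reduce top mod 37: now compute (15/37).
Reciprocity: 15 ≡ 3 and 37 ≡ 1 (mod 4), so (15/37) = +(37/15).
Reduce top mod 15: now compute (7/15).
Reciprocity: 7 ≡ 3 and 15 ≡ 3 (mod 4), so (7/15) = −(15/7).
Reduce top mod 7: now compute (1/7).
Reached (1/7) = 1. Collecting the sign flips along the way, the symbol is -1.

-1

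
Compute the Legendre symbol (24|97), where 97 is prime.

1

Pull out 2^3: since 97 ≡ 1 (mod 8), (2/97) = +1, so (2/97)^3 = +1.
Reciprocity: 3 ≡ 3 and 97 ≡ 1 (mod 4), so (3/97) = +(97/3).
Reduce top mod 3: now compute (1/3).
Reached (1/3) = 1. Collecting the sign flips along the way, the symbol is +1.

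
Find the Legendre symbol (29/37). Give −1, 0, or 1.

Euler's criterion: (29/37) ≡ 29^18 (mod 37).
29^2 ≡ 27 (mod 37)
29^4 ≡ 26 (mod 37)
29^8 ≡ 10 (mod 37)
29^16 ≡ 26 (mod 37)
29^18 = 29^(16+2) ≡ 36 (mod 37).
Result is 36 ≡ −1, so (29/37) = −1.

-1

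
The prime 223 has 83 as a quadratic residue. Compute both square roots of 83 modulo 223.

23, 200

Since 223 ≡ 3 (mod 4), a square root of 83 is 83^((223+1)/4) = 83^56 mod 223.
Repeated squaring: 83^2≡199, 83^4≡130, 83^8≡175, 83^16≡74, 83^32≡124 (mod 223).
83^56 = 83^(32+16+8) ≡ 200 (mod 223).
Check: 200² = 40000 ≡ 83 (mod 223). The two roots are 23 and 200.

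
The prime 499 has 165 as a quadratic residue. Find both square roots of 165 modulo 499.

186, 313

Since 499 ≡ 3 (mod 4), a square root of 165 is 165^((499+1)/4) = 165^125 mod 499.
Repeated squaring: 165^2≡279, 165^4≡496, 165^8≡9, 165^16≡81, 165^32≡74, 165^64≡486 (mod 499).
165^125 = 165^(64+32+16+8+4+1) ≡ 186 (mod 499).
Check: 186² = 34596 ≡ 165 (mod 499). The two roots are 186 and 313.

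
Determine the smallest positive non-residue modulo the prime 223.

3

(2/223) = +1, so 2 is a residue.
(3/223) = −1, so 3 is the smallest positive non-residue mod 223.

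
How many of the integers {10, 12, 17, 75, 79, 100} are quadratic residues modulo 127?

(10/127) = -1 → non-residue.
(12/127) = -1 → non-residue.
(17/127) = +1 → QR.
(75/127) = -1 → non-residue.
(79/127) = +1 → QR.
(100/127) = +1 → QR.
Total quadratic residues among the 6: 3.

3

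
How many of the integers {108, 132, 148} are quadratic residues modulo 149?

(108/149) = -1 → non-residue.
(132/149) = +1 → QR.
(148/149) = +1 → QR.
Total quadratic residues among the 3: 2.

2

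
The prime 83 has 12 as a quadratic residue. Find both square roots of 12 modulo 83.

26, 57

Since 83 ≡ 3 (mod 4), a square root of 12 is 12^((83+1)/4) = 12^21 mod 83.
Repeated squaring: 12^2≡61, 12^4≡69, 12^8≡30, 12^16≡70 (mod 83).
12^21 = 12^(16+4+1) ≡ 26 (mod 83).
Check: 26² = 676 ≡ 12 (mod 83). The two roots are 26 and 57.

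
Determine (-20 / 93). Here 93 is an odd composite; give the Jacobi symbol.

First reduce: -20 ≡ 73 (mod 93).
Reciprocity: 73 ≡ 1 and 93 ≡ 1 (mod 4), so (73/93) = +(93/73).
Reduce top mod 73: now compute (20/73).
Pull out 2^2: since 73 ≡ 1 (mod 8), (2/73) = +1, so (2/73)^2 = +1.
Reciprocity: 5 ≡ 1 and 73 ≡ 1 (mod 4), so (5/73) = +(73/5).
Reduce top mod 5: now compute (3/5).
Reciprocity: 3 ≡ 3 and 5 ≡ 1 (mod 4), so (3/5) = +(5/3).
Reduce top mod 3: now compute (2/3).
Pull out 2: since 3 ≡ 3 (mod 8), (2/3) = -1.
Reached (1/3) = 1. Collecting the sign flips along the way, the symbol is -1.

-1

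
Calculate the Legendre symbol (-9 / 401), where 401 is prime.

First reduce: -9 ≡ 392 (mod 401).
Pull out 2^3: since 401 ≡ 1 (mod 8), (2/401) = +1, so (2/401)^3 = +1.
Reciprocity: 49 ≡ 1 and 401 ≡ 1 (mod 4), so (49/401) = +(401/49).
Reduce top mod 49: now compute (9/49).
Reciprocity: 9 ≡ 1 and 49 ≡ 1 (mod 4), so (9/49) = +(49/9).
Reduce top mod 9: now compute (4/9).
Pull out 2^2: since 9 ≡ 1 (mod 8), (2/9) = +1, so (2/9)^2 = +1.
Reached (1/9) = 1. Collecting the sign flips along the way, the symbol is +1.

1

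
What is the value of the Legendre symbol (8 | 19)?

Euler's criterion: (8/19) ≡ 8^9 (mod 19).
8^2 ≡ 7 (mod 19)
8^4 ≡ 11 (mod 19)
8^8 ≡ 7 (mod 19)
8^9 = 8^(8+1) ≡ 18 (mod 19).
Result is 18 ≡ −1, so (8/19) = −1.

-1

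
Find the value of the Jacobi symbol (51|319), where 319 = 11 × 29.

Reciprocity: 51 ≡ 3 and 319 ≡ 3 (mod 4), so (51/319) = −(319/51).
Reduce top mod 51: now compute (13/51).
Reciprocity: 13 ≡ 1 and 51 ≡ 3 (mod 4), so (13/51) = +(51/13).
Reduce top mod 13: now compute (12/13).
Pull out 2^2: since 13 ≡ 5 (mod 8), (2/13) = -1, so (2/13)^2 = +1.
Reciprocity: 3 ≡ 3 and 13 ≡ 1 (mod 4), so (3/13) = +(13/3).
Reduce top mod 3: now compute (1/3).
Reached (1/3) = 1. Collecting the sign flips along the way, the symbol is -1.

-1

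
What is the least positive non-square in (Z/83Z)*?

(2/83) = −1, so 2 is the smallest positive non-residue mod 83.

2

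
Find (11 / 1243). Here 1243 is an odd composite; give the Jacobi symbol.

Reciprocity: 11 ≡ 3 and 1243 ≡ 3 (mod 4), so (11/1243) = −(1243/11).
Reduce top mod 11: now compute (0/11).
Top reduces to 0: gcd > 1, so the symbol is 0.

0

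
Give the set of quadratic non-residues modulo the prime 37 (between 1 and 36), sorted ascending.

2,5,6,8,13,14,15,17,18,19,20,22,23,24,29,31,32,35

Square k = 1,…,18 (k and 37−k give the same square):
1²=1, 2²=4, 3²=9, 4²=16, 5²=25, 6²=36, 7²≡12, 8²≡27, 9²≡7, 10²≡26, 11²≡10, 12²≡33, 13²≡21, 14²≡11, 15²≡3, 16²≡34, 17²≡30, 18²≡28 (mod 37).
The residues are {1, 3, 4, 7, 9, 10, 11, 12, 16, 21, 25, 26, 27, 28, 30, 33, 34, 36}; the non-residues are the remaining 18 nonzero classes.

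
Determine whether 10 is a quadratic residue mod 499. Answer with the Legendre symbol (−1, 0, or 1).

-1

Euler's criterion: (10/499) ≡ 10^249 (mod 499).
10^2 ≡ 100 (mod 499)
10^4 ≡ 20 (mod 499)
10^8 ≡ 400 (mod 499)
10^16 ≡ 320 (mod 499)
10^32 ≡ 105 (mod 499)
10^64 ≡ 47 (mod 499)
10^128 ≡ 213 (mod 499)
10^249 = 10^(128+64+32+16+8+1) ≡ 498 (mod 499).
Result is 498 ≡ −1, so (10/499) = −1.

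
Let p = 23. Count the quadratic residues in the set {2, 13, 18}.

3

(2/23) = +1 → QR.
(13/23) = +1 → QR.
(18/23) = +1 → QR.
Total quadratic residues among the 3: 3.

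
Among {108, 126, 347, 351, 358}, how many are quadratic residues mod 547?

2

(108/547) = -1 → non-residue.
(126/547) = +1 → QR.
(347/547) = +1 → QR.
(351/547) = -1 → non-residue.
(358/547) = -1 → non-residue.
Total quadratic residues among the 5: 2.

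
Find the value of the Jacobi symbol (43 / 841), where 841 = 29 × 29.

Reciprocity: 43 ≡ 3 and 841 ≡ 1 (mod 4), so (43/841) = +(841/43).
Reduce top mod 43: now compute (24/43).
Pull out 2^3: since 43 ≡ 3 (mod 8), (2/43) = -1, so (2/43)^3 = -1.
Reciprocity: 3 ≡ 3 and 43 ≡ 3 (mod 4), so (3/43) = −(43/3).
Reduce top mod 3: now compute (1/3).
Reached (1/3) = 1. Collecting the sign flips along the way, the symbol is +1.

1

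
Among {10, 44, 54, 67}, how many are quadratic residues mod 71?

2

(10/71) = +1 → QR.
(44/71) = -1 → non-residue.
(54/71) = +1 → QR.
(67/71) = -1 → non-residue.
Total quadratic residues among the 4: 2.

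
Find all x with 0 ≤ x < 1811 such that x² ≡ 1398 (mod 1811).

853, 958

Since 1811 ≡ 3 (mod 4), a square root of 1398 is 1398^((1811+1)/4) = 1398^453 mod 1811.
Repeated squaring: 1398^2≡335, 1398^4≡1754, 1398^8≡1438, 1398^16≡1493, 1398^32≡1519, 1398^64≡147, 1398^128≡1688, 1398^256≡641 (mod 1811).
1398^453 = 1398^(256+128+64+4+1) ≡ 853 (mod 1811).
Check: 853² = 727609 ≡ 1398 (mod 1811). The two roots are 853 and 958.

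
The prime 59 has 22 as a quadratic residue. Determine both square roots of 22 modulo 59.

9, 50

Since 59 ≡ 3 (mod 4), a square root of 22 is 22^((59+1)/4) = 22^15 mod 59.
Repeated squaring: 22^2≡12, 22^4≡26, 22^8≡27 (mod 59).
22^15 = 22^(8+4+2+1) ≡ 9 (mod 59).
Check: 9² = 81 ≡ 22 (mod 59). The two roots are 9 and 50.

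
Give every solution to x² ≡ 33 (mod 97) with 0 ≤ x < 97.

18, 79

97 ≡ 1 (mod 4), so we find a root by search.
Trying successive values, 18² = 324 ≡ 33 (mod 97). The other root is 97 − 18 = 79.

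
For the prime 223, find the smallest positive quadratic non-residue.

(2/223) = +1, so 2 is a residue.
(3/223) = −1, so 3 is the smallest positive non-residue mod 223.

3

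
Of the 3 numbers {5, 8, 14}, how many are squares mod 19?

1

(5/19) = +1 → QR.
(8/19) = -1 → non-residue.
(14/19) = -1 → non-residue.
Total quadratic residues among the 3: 1.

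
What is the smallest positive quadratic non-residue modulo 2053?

2

(2/2053) = −1, so 2 is the smallest positive non-residue mod 2053.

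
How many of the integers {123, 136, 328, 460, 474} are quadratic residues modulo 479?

(123/479) = -1 → non-residue.
(136/479) = -1 → non-residue.
(328/479) = -1 → non-residue.
(460/479) = +1 → QR.
(474/479) = -1 → non-residue.
Total quadratic residues among the 5: 1.

1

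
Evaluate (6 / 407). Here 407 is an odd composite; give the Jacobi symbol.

1

Pull out 2: since 407 ≡ 7 (mod 8), (2/407) = +1.
Reciprocity: 3 ≡ 3 and 407 ≡ 3 (mod 4), so (3/407) = −(407/3).
Reduce top mod 3: now compute (2/3).
Pull out 2: since 3 ≡ 3 (mod 8), (2/3) = -1.
Reached (1/3) = 1. Collecting the sign flips along the way, the symbol is +1.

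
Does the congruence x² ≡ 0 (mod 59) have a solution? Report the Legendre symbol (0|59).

0

Top reduces to 0: gcd > 1, so the symbol is 0.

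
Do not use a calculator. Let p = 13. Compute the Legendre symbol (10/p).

1

Pull out 2: since 13 ≡ 5 (mod 8), (2/13) = -1.
Reciprocity: 5 ≡ 1 and 13 ≡ 1 (mod 4), so (5/13) = +(13/5).
Reduce top mod 5: now compute (3/5).
Reciprocity: 3 ≡ 3 and 5 ≡ 1 (mod 4), so (3/5) = +(5/3).
Reduce top mod 3: now compute (2/3).
Pull out 2: since 3 ≡ 3 (mod 8), (2/3) = -1.
Reached (1/3) = 1. Collecting the sign flips along the way, the symbol is +1.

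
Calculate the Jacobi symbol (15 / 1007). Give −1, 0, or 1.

Reciprocity: 15 ≡ 3 and 1007 ≡ 3 (mod 4), so (15/1007) = −(1007/15).
Reduce top mod 15: now compute (2/15).
Pull out 2: since 15 ≡ 7 (mod 8), (2/15) = +1.
Reached (1/15) = 1. Collecting the sign flips along the way, the symbol is -1.

-1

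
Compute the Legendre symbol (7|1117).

1

Reciprocity: 7 ≡ 3 and 1117 ≡ 1 (mod 4), so (7/1117) = +(1117/7).
Reduce top mod 7: now compute (4/7).
Pull out 2^2: since 7 ≡ 7 (mod 8), (2/7) = +1, so (2/7)^2 = +1.
Reached (1/7) = 1. Collecting the sign flips along the way, the symbol is +1.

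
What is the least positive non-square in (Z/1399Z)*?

3

(2/1399) = +1, so 2 is a residue.
(3/1399) = −1, so 3 is the smallest positive non-residue mod 1399.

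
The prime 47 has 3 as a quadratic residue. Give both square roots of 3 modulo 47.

Since 47 ≡ 3 (mod 4), a square root of 3 is 3^((47+1)/4) = 3^12 mod 47.
Repeated squaring: 3^2≡9, 3^4≡34, 3^8≡28 (mod 47).
3^12 = 3^(8+4) ≡ 12 (mod 47).
Check: 12² = 144 ≡ 3 (mod 47). The two roots are 12 and 35.

12, 35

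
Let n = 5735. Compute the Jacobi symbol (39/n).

Reciprocity: 39 ≡ 3 and 5735 ≡ 3 (mod 4), so (39/5735) = −(5735/39).
Reduce top mod 39: now compute (2/39).
Pull out 2: since 39 ≡ 7 (mod 8), (2/39) = +1.
Reached (1/39) = 1. Collecting the sign flips along the way, the symbol is -1.

-1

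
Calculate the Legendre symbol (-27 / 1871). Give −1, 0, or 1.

-1

First reduce: -27 ≡ 1844 (mod 1871).
Pull out 2^2: since 1871 ≡ 7 (mod 8), (2/1871) = +1, so (2/1871)^2 = +1.
Reciprocity: 461 ≡ 1 and 1871 ≡ 3 (mod 4), so (461/1871) = +(1871/461).
Reduce top mod 461: now compute (27/461).
Reciprocity: 27 ≡ 3 and 461 ≡ 1 (mod 4), so (27/461) = +(461/27).
Reduce top mod 27: now compute (2/27).
Pull out 2: since 27 ≡ 3 (mod 8), (2/27) = -1.
Reached (1/27) = 1. Collecting the sign flips along the way, the symbol is -1.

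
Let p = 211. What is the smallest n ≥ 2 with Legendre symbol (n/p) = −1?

(2/211) = −1, so 2 is the smallest positive non-residue mod 211.

2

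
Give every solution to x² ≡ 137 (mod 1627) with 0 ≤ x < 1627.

42, 1585

Since 1627 ≡ 3 (mod 4), a square root of 137 is 137^((1627+1)/4) = 137^407 mod 1627.
Repeated squaring: 137^2≡872, 137^4≡575, 137^8≡344, 137^16≡1192, 137^32≡493, 137^64≡626, 137^128≡1396, 137^256≡1297 (mod 1627).
137^407 = 137^(256+128+16+4+2+1) ≡ 42 (mod 1627).
Check: 42² = 1764 ≡ 137 (mod 1627). The two roots are 42 and 1585.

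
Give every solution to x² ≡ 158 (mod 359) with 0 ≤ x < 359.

72, 287

Since 359 ≡ 3 (mod 4), a square root of 158 is 158^((359+1)/4) = 158^90 mod 359.
Repeated squaring: 158^2≡193, 158^4≡272, 158^8≡30, 158^16≡182, 158^32≡96, 158^64≡241 (mod 359).
158^90 = 158^(64+16+8+2) ≡ 72 (mod 359).
Check: 72² = 5184 ≡ 158 (mod 359). The two roots are 72 and 287.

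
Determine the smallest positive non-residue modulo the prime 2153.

3

(2/2153) = +1, so 2 is a residue.
(3/2153) = −1, so 3 is the smallest positive non-residue mod 2153.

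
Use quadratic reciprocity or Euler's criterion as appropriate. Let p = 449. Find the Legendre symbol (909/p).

1

Euler's criterion: (909/449) ≡ 11^224 (mod 449).
11^2 ≡ 121 (mod 449)
11^4 ≡ 273 (mod 449)
11^8 ≡ 444 (mod 449)
11^16 ≡ 25 (mod 449)
11^32 ≡ 176 (mod 449)
11^64 ≡ 444 (mod 449)
11^128 ≡ 25 (mod 449)
11^224 = 11^(128+64+32) ≡ 1 (mod 449).
Result is 1, so (909/449) = 1.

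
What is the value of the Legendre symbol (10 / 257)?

Pull out 2: since 257 ≡ 1 (mod 8), (2/257) = +1.
Reciprocity: 5 ≡ 1 and 257 ≡ 1 (mod 4), so (5/257) = +(257/5).
Reduce top mod 5: now compute (2/5).
Pull out 2: since 5 ≡ 5 (mod 8), (2/5) = -1.
Reached (1/5) = 1. Collecting the sign flips along the way, the symbol is -1.

-1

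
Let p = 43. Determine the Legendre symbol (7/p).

-1

Reciprocity: 7 ≡ 3 and 43 ≡ 3 (mod 4), so (7/43) = −(43/7).
Reduce top mod 7: now compute (1/7).
Reached (1/7) = 1. Collecting the sign flips along the way, the symbol is -1.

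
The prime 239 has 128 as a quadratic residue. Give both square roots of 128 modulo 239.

Since 239 ≡ 3 (mod 4), a square root of 128 is 128^((239+1)/4) = 128^60 mod 239.
Repeated squaring: 128^2≡132, 128^4≡216, 128^8≡51, 128^16≡211, 128^32≡67 (mod 239).
128^60 = 128^(32+16+8+4) ≡ 75 (mod 239).
Check: 75² = 5625 ≡ 128 (mod 239). The two roots are 75 and 164.

75, 164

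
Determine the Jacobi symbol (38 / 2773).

Pull out 2: since 2773 ≡ 5 (mod 8), (2/2773) = -1.
Reciprocity: 19 ≡ 3 and 2773 ≡ 1 (mod 4), so (19/2773) = +(2773/19).
Reduce top mod 19: now compute (18/19).
Pull out 2: since 19 ≡ 3 (mod 8), (2/19) = -1.
Reciprocity: 9 ≡ 1 and 19 ≡ 3 (mod 4), so (9/19) = +(19/9).
Reduce top mod 9: now compute (1/9).
Reached (1/9) = 1. Collecting the sign flips along the way, the symbol is +1.

1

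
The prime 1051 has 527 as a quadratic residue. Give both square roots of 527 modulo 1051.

387, 664

Since 1051 ≡ 3 (mod 4), a square root of 527 is 527^((1051+1)/4) = 527^263 mod 1051.
Repeated squaring: 527^2≡265, 527^4≡859, 527^8≡79, 527^16≡986, 527^32≡21, 527^64≡441, 527^128≡46, 527^256≡14 (mod 1051).
527^263 = 527^(256+4+2+1) ≡ 387 (mod 1051).
Check: 387² = 149769 ≡ 527 (mod 1051). The two roots are 387 and 664.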